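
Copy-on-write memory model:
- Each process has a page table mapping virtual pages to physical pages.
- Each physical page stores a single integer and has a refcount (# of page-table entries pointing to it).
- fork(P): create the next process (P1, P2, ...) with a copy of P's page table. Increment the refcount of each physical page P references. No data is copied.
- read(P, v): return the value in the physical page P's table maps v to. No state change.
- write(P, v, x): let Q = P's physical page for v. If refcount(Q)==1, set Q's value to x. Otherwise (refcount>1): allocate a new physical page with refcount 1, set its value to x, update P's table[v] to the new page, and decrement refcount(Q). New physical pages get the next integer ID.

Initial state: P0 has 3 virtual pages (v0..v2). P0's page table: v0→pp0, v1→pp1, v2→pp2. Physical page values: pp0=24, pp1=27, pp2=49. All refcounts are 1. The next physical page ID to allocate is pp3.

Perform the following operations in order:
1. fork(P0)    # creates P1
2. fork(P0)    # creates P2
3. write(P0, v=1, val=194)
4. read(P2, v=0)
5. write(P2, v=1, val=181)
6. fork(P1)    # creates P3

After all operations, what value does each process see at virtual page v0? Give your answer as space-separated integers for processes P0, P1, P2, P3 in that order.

Op 1: fork(P0) -> P1. 3 ppages; refcounts: pp0:2 pp1:2 pp2:2
Op 2: fork(P0) -> P2. 3 ppages; refcounts: pp0:3 pp1:3 pp2:3
Op 3: write(P0, v1, 194). refcount(pp1)=3>1 -> COPY to pp3. 4 ppages; refcounts: pp0:3 pp1:2 pp2:3 pp3:1
Op 4: read(P2, v0) -> 24. No state change.
Op 5: write(P2, v1, 181). refcount(pp1)=2>1 -> COPY to pp4. 5 ppages; refcounts: pp0:3 pp1:1 pp2:3 pp3:1 pp4:1
Op 6: fork(P1) -> P3. 5 ppages; refcounts: pp0:4 pp1:2 pp2:4 pp3:1 pp4:1
P0: v0 -> pp0 = 24
P1: v0 -> pp0 = 24
P2: v0 -> pp0 = 24
P3: v0 -> pp0 = 24

Answer: 24 24 24 24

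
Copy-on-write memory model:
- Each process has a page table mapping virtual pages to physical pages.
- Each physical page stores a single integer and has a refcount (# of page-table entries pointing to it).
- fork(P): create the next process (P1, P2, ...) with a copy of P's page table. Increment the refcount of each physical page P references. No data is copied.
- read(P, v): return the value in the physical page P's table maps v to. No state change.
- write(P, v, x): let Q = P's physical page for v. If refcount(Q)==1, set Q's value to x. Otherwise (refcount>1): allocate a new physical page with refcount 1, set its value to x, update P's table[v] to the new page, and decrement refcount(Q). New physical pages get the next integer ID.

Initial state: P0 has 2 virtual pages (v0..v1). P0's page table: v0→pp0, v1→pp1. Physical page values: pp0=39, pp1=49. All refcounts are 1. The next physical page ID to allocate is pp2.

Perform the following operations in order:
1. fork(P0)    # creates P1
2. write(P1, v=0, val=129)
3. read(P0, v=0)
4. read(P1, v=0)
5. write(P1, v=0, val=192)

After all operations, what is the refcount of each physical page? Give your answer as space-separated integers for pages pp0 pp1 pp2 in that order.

Op 1: fork(P0) -> P1. 2 ppages; refcounts: pp0:2 pp1:2
Op 2: write(P1, v0, 129). refcount(pp0)=2>1 -> COPY to pp2. 3 ppages; refcounts: pp0:1 pp1:2 pp2:1
Op 3: read(P0, v0) -> 39. No state change.
Op 4: read(P1, v0) -> 129. No state change.
Op 5: write(P1, v0, 192). refcount(pp2)=1 -> write in place. 3 ppages; refcounts: pp0:1 pp1:2 pp2:1

Answer: 1 2 1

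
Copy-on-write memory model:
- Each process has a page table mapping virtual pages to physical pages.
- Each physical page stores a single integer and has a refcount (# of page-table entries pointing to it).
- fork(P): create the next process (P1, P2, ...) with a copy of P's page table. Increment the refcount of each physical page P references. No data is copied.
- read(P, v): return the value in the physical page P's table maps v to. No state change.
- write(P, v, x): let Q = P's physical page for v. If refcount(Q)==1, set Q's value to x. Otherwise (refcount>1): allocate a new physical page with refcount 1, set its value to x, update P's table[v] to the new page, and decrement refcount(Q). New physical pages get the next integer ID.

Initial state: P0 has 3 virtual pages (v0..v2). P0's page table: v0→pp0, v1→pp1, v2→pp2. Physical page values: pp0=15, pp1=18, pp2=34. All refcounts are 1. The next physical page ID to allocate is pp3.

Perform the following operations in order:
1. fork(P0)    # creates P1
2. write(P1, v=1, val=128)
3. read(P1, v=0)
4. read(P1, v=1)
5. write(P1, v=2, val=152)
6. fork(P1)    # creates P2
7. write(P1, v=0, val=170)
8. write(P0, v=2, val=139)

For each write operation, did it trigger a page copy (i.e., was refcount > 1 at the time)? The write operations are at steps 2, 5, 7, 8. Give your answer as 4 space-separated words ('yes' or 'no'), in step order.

Op 1: fork(P0) -> P1. 3 ppages; refcounts: pp0:2 pp1:2 pp2:2
Op 2: write(P1, v1, 128). refcount(pp1)=2>1 -> COPY to pp3. 4 ppages; refcounts: pp0:2 pp1:1 pp2:2 pp3:1
Op 3: read(P1, v0) -> 15. No state change.
Op 4: read(P1, v1) -> 128. No state change.
Op 5: write(P1, v2, 152). refcount(pp2)=2>1 -> COPY to pp4. 5 ppages; refcounts: pp0:2 pp1:1 pp2:1 pp3:1 pp4:1
Op 6: fork(P1) -> P2. 5 ppages; refcounts: pp0:3 pp1:1 pp2:1 pp3:2 pp4:2
Op 7: write(P1, v0, 170). refcount(pp0)=3>1 -> COPY to pp5. 6 ppages; refcounts: pp0:2 pp1:1 pp2:1 pp3:2 pp4:2 pp5:1
Op 8: write(P0, v2, 139). refcount(pp2)=1 -> write in place. 6 ppages; refcounts: pp0:2 pp1:1 pp2:1 pp3:2 pp4:2 pp5:1

yes yes yes no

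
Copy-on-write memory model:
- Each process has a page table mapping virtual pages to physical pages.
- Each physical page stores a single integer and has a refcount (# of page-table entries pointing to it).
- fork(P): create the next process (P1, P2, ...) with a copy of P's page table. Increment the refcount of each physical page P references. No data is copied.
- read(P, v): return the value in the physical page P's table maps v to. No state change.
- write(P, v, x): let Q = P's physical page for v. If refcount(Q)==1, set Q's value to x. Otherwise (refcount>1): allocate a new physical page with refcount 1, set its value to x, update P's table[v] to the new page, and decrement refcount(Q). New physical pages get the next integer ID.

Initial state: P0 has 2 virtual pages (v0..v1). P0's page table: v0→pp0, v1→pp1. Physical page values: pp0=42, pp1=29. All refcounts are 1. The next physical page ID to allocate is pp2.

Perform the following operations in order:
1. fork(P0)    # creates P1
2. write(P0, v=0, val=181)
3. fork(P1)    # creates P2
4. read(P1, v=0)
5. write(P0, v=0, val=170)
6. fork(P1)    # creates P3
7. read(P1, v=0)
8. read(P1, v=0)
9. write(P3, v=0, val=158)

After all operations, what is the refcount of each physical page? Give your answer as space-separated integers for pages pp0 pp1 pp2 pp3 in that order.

Op 1: fork(P0) -> P1. 2 ppages; refcounts: pp0:2 pp1:2
Op 2: write(P0, v0, 181). refcount(pp0)=2>1 -> COPY to pp2. 3 ppages; refcounts: pp0:1 pp1:2 pp2:1
Op 3: fork(P1) -> P2. 3 ppages; refcounts: pp0:2 pp1:3 pp2:1
Op 4: read(P1, v0) -> 42. No state change.
Op 5: write(P0, v0, 170). refcount(pp2)=1 -> write in place. 3 ppages; refcounts: pp0:2 pp1:3 pp2:1
Op 6: fork(P1) -> P3. 3 ppages; refcounts: pp0:3 pp1:4 pp2:1
Op 7: read(P1, v0) -> 42. No state change.
Op 8: read(P1, v0) -> 42. No state change.
Op 9: write(P3, v0, 158). refcount(pp0)=3>1 -> COPY to pp3. 4 ppages; refcounts: pp0:2 pp1:4 pp2:1 pp3:1

Answer: 2 4 1 1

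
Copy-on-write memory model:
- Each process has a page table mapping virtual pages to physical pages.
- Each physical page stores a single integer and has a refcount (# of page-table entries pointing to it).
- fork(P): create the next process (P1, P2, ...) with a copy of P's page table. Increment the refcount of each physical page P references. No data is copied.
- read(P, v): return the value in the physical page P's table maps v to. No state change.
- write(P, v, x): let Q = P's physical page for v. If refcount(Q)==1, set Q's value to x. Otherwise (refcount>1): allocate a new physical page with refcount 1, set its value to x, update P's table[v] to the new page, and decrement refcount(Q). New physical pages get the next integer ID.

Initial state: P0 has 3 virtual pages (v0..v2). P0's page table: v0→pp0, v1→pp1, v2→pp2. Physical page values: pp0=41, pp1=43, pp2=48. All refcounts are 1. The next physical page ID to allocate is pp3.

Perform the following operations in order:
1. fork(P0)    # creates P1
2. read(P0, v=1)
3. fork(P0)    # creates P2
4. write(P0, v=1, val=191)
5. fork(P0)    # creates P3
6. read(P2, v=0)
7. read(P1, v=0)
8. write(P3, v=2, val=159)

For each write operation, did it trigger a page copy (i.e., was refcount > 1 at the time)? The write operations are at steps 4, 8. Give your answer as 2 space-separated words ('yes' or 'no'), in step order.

Op 1: fork(P0) -> P1. 3 ppages; refcounts: pp0:2 pp1:2 pp2:2
Op 2: read(P0, v1) -> 43. No state change.
Op 3: fork(P0) -> P2. 3 ppages; refcounts: pp0:3 pp1:3 pp2:3
Op 4: write(P0, v1, 191). refcount(pp1)=3>1 -> COPY to pp3. 4 ppages; refcounts: pp0:3 pp1:2 pp2:3 pp3:1
Op 5: fork(P0) -> P3. 4 ppages; refcounts: pp0:4 pp1:2 pp2:4 pp3:2
Op 6: read(P2, v0) -> 41. No state change.
Op 7: read(P1, v0) -> 41. No state change.
Op 8: write(P3, v2, 159). refcount(pp2)=4>1 -> COPY to pp4. 5 ppages; refcounts: pp0:4 pp1:2 pp2:3 pp3:2 pp4:1

yes yes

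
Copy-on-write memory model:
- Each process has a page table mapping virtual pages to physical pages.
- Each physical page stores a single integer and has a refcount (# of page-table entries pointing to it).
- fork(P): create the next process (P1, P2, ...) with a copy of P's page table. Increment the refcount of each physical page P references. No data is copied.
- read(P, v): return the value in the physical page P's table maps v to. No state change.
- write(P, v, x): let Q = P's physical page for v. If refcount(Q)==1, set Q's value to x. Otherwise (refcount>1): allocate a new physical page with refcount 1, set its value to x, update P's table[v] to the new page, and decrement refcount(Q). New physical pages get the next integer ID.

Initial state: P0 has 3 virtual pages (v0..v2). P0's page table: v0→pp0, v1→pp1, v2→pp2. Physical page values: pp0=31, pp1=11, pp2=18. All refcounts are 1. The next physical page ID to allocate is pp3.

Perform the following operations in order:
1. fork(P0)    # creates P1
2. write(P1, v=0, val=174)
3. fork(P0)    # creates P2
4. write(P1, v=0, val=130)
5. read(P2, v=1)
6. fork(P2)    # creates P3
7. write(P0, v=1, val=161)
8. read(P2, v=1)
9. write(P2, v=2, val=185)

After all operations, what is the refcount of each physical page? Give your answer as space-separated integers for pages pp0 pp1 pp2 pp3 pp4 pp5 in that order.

Answer: 3 3 3 1 1 1

Derivation:
Op 1: fork(P0) -> P1. 3 ppages; refcounts: pp0:2 pp1:2 pp2:2
Op 2: write(P1, v0, 174). refcount(pp0)=2>1 -> COPY to pp3. 4 ppages; refcounts: pp0:1 pp1:2 pp2:2 pp3:1
Op 3: fork(P0) -> P2. 4 ppages; refcounts: pp0:2 pp1:3 pp2:3 pp3:1
Op 4: write(P1, v0, 130). refcount(pp3)=1 -> write in place. 4 ppages; refcounts: pp0:2 pp1:3 pp2:3 pp3:1
Op 5: read(P2, v1) -> 11. No state change.
Op 6: fork(P2) -> P3. 4 ppages; refcounts: pp0:3 pp1:4 pp2:4 pp3:1
Op 7: write(P0, v1, 161). refcount(pp1)=4>1 -> COPY to pp4. 5 ppages; refcounts: pp0:3 pp1:3 pp2:4 pp3:1 pp4:1
Op 8: read(P2, v1) -> 11. No state change.
Op 9: write(P2, v2, 185). refcount(pp2)=4>1 -> COPY to pp5. 6 ppages; refcounts: pp0:3 pp1:3 pp2:3 pp3:1 pp4:1 pp5:1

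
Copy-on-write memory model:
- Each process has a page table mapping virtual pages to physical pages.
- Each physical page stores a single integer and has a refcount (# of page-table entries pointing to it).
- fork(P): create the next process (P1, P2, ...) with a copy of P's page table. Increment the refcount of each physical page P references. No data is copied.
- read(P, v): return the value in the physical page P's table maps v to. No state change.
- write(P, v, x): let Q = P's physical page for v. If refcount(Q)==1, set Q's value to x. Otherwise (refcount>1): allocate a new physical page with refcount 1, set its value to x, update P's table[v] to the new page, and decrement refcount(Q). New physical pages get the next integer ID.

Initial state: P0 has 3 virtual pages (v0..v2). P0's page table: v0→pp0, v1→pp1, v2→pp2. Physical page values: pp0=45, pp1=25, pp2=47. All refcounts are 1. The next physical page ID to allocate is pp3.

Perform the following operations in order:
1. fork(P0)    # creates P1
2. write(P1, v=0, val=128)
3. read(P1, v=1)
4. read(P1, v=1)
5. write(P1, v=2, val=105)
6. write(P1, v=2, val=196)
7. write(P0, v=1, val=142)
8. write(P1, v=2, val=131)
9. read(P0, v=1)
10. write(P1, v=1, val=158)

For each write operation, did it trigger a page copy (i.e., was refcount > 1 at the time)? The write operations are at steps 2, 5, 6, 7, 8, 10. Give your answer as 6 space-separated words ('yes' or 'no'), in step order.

Op 1: fork(P0) -> P1. 3 ppages; refcounts: pp0:2 pp1:2 pp2:2
Op 2: write(P1, v0, 128). refcount(pp0)=2>1 -> COPY to pp3. 4 ppages; refcounts: pp0:1 pp1:2 pp2:2 pp3:1
Op 3: read(P1, v1) -> 25. No state change.
Op 4: read(P1, v1) -> 25. No state change.
Op 5: write(P1, v2, 105). refcount(pp2)=2>1 -> COPY to pp4. 5 ppages; refcounts: pp0:1 pp1:2 pp2:1 pp3:1 pp4:1
Op 6: write(P1, v2, 196). refcount(pp4)=1 -> write in place. 5 ppages; refcounts: pp0:1 pp1:2 pp2:1 pp3:1 pp4:1
Op 7: write(P0, v1, 142). refcount(pp1)=2>1 -> COPY to pp5. 6 ppages; refcounts: pp0:1 pp1:1 pp2:1 pp3:1 pp4:1 pp5:1
Op 8: write(P1, v2, 131). refcount(pp4)=1 -> write in place. 6 ppages; refcounts: pp0:1 pp1:1 pp2:1 pp3:1 pp4:1 pp5:1
Op 9: read(P0, v1) -> 142. No state change.
Op 10: write(P1, v1, 158). refcount(pp1)=1 -> write in place. 6 ppages; refcounts: pp0:1 pp1:1 pp2:1 pp3:1 pp4:1 pp5:1

yes yes no yes no no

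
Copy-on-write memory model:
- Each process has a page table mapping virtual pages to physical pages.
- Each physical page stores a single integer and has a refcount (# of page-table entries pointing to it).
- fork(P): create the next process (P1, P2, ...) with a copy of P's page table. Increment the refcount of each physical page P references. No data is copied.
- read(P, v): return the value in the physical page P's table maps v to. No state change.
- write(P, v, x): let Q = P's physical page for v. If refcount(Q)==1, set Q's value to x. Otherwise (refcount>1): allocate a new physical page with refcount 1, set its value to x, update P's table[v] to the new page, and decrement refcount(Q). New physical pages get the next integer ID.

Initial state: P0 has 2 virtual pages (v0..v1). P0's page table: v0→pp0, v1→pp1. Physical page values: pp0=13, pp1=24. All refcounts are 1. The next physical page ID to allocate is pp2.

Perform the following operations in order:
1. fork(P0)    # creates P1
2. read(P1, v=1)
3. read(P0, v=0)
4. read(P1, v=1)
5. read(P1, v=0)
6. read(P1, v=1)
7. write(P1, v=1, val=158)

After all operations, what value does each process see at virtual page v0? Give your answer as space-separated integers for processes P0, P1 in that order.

Answer: 13 13

Derivation:
Op 1: fork(P0) -> P1. 2 ppages; refcounts: pp0:2 pp1:2
Op 2: read(P1, v1) -> 24. No state change.
Op 3: read(P0, v0) -> 13. No state change.
Op 4: read(P1, v1) -> 24. No state change.
Op 5: read(P1, v0) -> 13. No state change.
Op 6: read(P1, v1) -> 24. No state change.
Op 7: write(P1, v1, 158). refcount(pp1)=2>1 -> COPY to pp2. 3 ppages; refcounts: pp0:2 pp1:1 pp2:1
P0: v0 -> pp0 = 13
P1: v0 -> pp0 = 13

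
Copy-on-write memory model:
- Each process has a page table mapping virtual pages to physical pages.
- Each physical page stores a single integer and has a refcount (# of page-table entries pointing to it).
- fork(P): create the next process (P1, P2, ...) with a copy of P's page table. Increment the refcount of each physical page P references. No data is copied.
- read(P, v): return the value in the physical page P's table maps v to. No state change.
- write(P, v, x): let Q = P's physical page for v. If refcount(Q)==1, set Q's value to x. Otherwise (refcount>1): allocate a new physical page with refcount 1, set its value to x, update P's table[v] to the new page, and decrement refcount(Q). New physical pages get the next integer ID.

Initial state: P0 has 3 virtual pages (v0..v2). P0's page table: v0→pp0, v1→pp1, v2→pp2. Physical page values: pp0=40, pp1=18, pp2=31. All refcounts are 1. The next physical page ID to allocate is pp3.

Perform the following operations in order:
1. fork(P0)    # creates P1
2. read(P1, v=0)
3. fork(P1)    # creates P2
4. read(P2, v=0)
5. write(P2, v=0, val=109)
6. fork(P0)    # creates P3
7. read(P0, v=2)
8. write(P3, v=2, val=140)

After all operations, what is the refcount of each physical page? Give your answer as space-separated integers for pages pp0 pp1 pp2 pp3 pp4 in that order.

Op 1: fork(P0) -> P1. 3 ppages; refcounts: pp0:2 pp1:2 pp2:2
Op 2: read(P1, v0) -> 40. No state change.
Op 3: fork(P1) -> P2. 3 ppages; refcounts: pp0:3 pp1:3 pp2:3
Op 4: read(P2, v0) -> 40. No state change.
Op 5: write(P2, v0, 109). refcount(pp0)=3>1 -> COPY to pp3. 4 ppages; refcounts: pp0:2 pp1:3 pp2:3 pp3:1
Op 6: fork(P0) -> P3. 4 ppages; refcounts: pp0:3 pp1:4 pp2:4 pp3:1
Op 7: read(P0, v2) -> 31. No state change.
Op 8: write(P3, v2, 140). refcount(pp2)=4>1 -> COPY to pp4. 5 ppages; refcounts: pp0:3 pp1:4 pp2:3 pp3:1 pp4:1

Answer: 3 4 3 1 1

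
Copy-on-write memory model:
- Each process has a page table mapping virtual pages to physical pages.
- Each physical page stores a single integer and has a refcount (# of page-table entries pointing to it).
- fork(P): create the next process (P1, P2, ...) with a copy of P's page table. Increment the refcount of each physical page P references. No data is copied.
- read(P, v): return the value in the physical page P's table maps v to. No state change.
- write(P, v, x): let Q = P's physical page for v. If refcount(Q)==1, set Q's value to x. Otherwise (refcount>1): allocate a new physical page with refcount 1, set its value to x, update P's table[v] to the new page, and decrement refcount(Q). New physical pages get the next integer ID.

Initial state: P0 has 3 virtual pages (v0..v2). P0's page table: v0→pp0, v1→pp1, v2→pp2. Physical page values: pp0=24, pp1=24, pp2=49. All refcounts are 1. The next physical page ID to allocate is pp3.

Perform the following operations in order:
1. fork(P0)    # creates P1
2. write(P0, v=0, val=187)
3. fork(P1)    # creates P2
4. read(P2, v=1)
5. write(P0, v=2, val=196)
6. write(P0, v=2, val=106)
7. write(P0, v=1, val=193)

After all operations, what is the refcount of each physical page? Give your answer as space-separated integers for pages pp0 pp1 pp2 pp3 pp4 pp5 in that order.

Answer: 2 2 2 1 1 1

Derivation:
Op 1: fork(P0) -> P1. 3 ppages; refcounts: pp0:2 pp1:2 pp2:2
Op 2: write(P0, v0, 187). refcount(pp0)=2>1 -> COPY to pp3. 4 ppages; refcounts: pp0:1 pp1:2 pp2:2 pp3:1
Op 3: fork(P1) -> P2. 4 ppages; refcounts: pp0:2 pp1:3 pp2:3 pp3:1
Op 4: read(P2, v1) -> 24. No state change.
Op 5: write(P0, v2, 196). refcount(pp2)=3>1 -> COPY to pp4. 5 ppages; refcounts: pp0:2 pp1:3 pp2:2 pp3:1 pp4:1
Op 6: write(P0, v2, 106). refcount(pp4)=1 -> write in place. 5 ppages; refcounts: pp0:2 pp1:3 pp2:2 pp3:1 pp4:1
Op 7: write(P0, v1, 193). refcount(pp1)=3>1 -> COPY to pp5. 6 ppages; refcounts: pp0:2 pp1:2 pp2:2 pp3:1 pp4:1 pp5:1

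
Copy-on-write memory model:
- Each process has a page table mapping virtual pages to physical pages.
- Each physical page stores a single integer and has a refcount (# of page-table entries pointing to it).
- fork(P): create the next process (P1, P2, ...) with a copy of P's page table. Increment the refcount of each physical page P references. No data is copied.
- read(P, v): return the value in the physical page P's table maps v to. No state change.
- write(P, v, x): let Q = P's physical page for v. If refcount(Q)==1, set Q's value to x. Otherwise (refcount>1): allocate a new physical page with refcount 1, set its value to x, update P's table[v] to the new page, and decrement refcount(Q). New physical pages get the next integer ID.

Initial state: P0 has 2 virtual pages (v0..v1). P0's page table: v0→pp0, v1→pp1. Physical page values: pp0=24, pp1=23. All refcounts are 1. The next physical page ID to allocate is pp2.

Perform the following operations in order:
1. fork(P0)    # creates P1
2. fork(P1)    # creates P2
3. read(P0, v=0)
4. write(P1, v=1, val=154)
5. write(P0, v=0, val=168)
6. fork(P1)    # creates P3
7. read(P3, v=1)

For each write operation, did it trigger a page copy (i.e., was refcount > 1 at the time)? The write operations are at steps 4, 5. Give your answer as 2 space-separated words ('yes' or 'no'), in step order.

Op 1: fork(P0) -> P1. 2 ppages; refcounts: pp0:2 pp1:2
Op 2: fork(P1) -> P2. 2 ppages; refcounts: pp0:3 pp1:3
Op 3: read(P0, v0) -> 24. No state change.
Op 4: write(P1, v1, 154). refcount(pp1)=3>1 -> COPY to pp2. 3 ppages; refcounts: pp0:3 pp1:2 pp2:1
Op 5: write(P0, v0, 168). refcount(pp0)=3>1 -> COPY to pp3. 4 ppages; refcounts: pp0:2 pp1:2 pp2:1 pp3:1
Op 6: fork(P1) -> P3. 4 ppages; refcounts: pp0:3 pp1:2 pp2:2 pp3:1
Op 7: read(P3, v1) -> 154. No state change.

yes yes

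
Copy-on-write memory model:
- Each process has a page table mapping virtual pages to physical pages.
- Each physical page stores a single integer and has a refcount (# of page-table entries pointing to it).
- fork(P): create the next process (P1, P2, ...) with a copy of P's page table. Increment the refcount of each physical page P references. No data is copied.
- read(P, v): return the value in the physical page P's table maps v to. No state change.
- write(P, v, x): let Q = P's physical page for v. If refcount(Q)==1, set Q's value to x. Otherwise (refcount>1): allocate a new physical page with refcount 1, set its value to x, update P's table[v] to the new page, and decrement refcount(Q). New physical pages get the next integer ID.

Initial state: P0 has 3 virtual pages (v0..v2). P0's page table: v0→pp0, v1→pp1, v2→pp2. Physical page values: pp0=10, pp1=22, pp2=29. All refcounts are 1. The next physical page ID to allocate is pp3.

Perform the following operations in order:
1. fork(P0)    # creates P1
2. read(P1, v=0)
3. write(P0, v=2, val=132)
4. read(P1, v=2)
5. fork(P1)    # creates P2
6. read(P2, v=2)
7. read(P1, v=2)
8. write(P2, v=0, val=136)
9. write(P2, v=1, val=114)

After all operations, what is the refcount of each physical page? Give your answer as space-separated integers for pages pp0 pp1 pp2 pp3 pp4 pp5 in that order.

Answer: 2 2 2 1 1 1

Derivation:
Op 1: fork(P0) -> P1. 3 ppages; refcounts: pp0:2 pp1:2 pp2:2
Op 2: read(P1, v0) -> 10. No state change.
Op 3: write(P0, v2, 132). refcount(pp2)=2>1 -> COPY to pp3. 4 ppages; refcounts: pp0:2 pp1:2 pp2:1 pp3:1
Op 4: read(P1, v2) -> 29. No state change.
Op 5: fork(P1) -> P2. 4 ppages; refcounts: pp0:3 pp1:3 pp2:2 pp3:1
Op 6: read(P2, v2) -> 29. No state change.
Op 7: read(P1, v2) -> 29. No state change.
Op 8: write(P2, v0, 136). refcount(pp0)=3>1 -> COPY to pp4. 5 ppages; refcounts: pp0:2 pp1:3 pp2:2 pp3:1 pp4:1
Op 9: write(P2, v1, 114). refcount(pp1)=3>1 -> COPY to pp5. 6 ppages; refcounts: pp0:2 pp1:2 pp2:2 pp3:1 pp4:1 pp5:1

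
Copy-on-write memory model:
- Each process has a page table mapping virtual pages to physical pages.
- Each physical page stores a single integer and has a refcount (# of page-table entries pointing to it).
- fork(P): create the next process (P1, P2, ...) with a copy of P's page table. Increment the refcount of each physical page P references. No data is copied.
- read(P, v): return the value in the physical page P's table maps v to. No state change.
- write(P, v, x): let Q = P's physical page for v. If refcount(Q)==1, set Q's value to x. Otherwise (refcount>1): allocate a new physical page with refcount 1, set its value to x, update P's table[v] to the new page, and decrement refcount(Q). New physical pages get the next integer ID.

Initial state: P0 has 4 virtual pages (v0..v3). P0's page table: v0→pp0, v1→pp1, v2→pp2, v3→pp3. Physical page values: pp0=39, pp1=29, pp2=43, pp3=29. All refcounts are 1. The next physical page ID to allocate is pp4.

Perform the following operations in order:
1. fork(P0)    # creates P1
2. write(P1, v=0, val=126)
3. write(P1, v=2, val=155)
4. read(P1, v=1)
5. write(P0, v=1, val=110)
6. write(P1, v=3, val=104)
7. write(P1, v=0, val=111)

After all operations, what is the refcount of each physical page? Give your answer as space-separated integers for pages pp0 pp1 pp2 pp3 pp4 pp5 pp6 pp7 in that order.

Answer: 1 1 1 1 1 1 1 1

Derivation:
Op 1: fork(P0) -> P1. 4 ppages; refcounts: pp0:2 pp1:2 pp2:2 pp3:2
Op 2: write(P1, v0, 126). refcount(pp0)=2>1 -> COPY to pp4. 5 ppages; refcounts: pp0:1 pp1:2 pp2:2 pp3:2 pp4:1
Op 3: write(P1, v2, 155). refcount(pp2)=2>1 -> COPY to pp5. 6 ppages; refcounts: pp0:1 pp1:2 pp2:1 pp3:2 pp4:1 pp5:1
Op 4: read(P1, v1) -> 29. No state change.
Op 5: write(P0, v1, 110). refcount(pp1)=2>1 -> COPY to pp6. 7 ppages; refcounts: pp0:1 pp1:1 pp2:1 pp3:2 pp4:1 pp5:1 pp6:1
Op 6: write(P1, v3, 104). refcount(pp3)=2>1 -> COPY to pp7. 8 ppages; refcounts: pp0:1 pp1:1 pp2:1 pp3:1 pp4:1 pp5:1 pp6:1 pp7:1
Op 7: write(P1, v0, 111). refcount(pp4)=1 -> write in place. 8 ppages; refcounts: pp0:1 pp1:1 pp2:1 pp3:1 pp4:1 pp5:1 pp6:1 pp7:1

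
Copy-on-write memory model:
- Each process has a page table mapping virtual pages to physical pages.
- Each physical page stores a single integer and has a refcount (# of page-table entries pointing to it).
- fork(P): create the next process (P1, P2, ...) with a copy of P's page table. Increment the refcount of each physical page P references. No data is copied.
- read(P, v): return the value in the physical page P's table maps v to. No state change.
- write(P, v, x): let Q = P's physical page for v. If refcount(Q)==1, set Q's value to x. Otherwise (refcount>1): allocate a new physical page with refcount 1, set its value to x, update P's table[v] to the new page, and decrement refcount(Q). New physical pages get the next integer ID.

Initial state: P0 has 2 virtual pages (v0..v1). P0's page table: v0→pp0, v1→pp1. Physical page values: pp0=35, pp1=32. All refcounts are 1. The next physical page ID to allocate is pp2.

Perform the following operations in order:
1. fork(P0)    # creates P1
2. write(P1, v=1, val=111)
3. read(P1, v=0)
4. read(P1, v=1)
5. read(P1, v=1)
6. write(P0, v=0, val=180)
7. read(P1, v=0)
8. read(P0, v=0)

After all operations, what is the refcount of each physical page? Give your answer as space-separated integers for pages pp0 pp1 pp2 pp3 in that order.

Answer: 1 1 1 1

Derivation:
Op 1: fork(P0) -> P1. 2 ppages; refcounts: pp0:2 pp1:2
Op 2: write(P1, v1, 111). refcount(pp1)=2>1 -> COPY to pp2. 3 ppages; refcounts: pp0:2 pp1:1 pp2:1
Op 3: read(P1, v0) -> 35. No state change.
Op 4: read(P1, v1) -> 111. No state change.
Op 5: read(P1, v1) -> 111. No state change.
Op 6: write(P0, v0, 180). refcount(pp0)=2>1 -> COPY to pp3. 4 ppages; refcounts: pp0:1 pp1:1 pp2:1 pp3:1
Op 7: read(P1, v0) -> 35. No state change.
Op 8: read(P0, v0) -> 180. No state change.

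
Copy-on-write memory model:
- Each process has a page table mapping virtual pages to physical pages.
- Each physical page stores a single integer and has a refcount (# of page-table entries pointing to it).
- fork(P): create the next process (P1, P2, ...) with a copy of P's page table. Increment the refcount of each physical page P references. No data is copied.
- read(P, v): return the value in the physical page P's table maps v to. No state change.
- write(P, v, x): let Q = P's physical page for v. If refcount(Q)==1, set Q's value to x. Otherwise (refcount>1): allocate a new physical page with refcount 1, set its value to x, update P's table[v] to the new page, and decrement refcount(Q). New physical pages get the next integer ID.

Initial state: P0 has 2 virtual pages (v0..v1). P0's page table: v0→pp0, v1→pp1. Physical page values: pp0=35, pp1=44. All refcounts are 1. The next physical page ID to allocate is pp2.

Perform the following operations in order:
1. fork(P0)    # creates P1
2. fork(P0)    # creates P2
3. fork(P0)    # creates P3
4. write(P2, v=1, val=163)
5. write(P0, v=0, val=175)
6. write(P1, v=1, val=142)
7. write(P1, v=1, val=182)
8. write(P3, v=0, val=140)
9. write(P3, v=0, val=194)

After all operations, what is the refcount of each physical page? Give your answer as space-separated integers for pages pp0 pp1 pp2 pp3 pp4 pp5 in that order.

Op 1: fork(P0) -> P1. 2 ppages; refcounts: pp0:2 pp1:2
Op 2: fork(P0) -> P2. 2 ppages; refcounts: pp0:3 pp1:3
Op 3: fork(P0) -> P3. 2 ppages; refcounts: pp0:4 pp1:4
Op 4: write(P2, v1, 163). refcount(pp1)=4>1 -> COPY to pp2. 3 ppages; refcounts: pp0:4 pp1:3 pp2:1
Op 5: write(P0, v0, 175). refcount(pp0)=4>1 -> COPY to pp3. 4 ppages; refcounts: pp0:3 pp1:3 pp2:1 pp3:1
Op 6: write(P1, v1, 142). refcount(pp1)=3>1 -> COPY to pp4. 5 ppages; refcounts: pp0:3 pp1:2 pp2:1 pp3:1 pp4:1
Op 7: write(P1, v1, 182). refcount(pp4)=1 -> write in place. 5 ppages; refcounts: pp0:3 pp1:2 pp2:1 pp3:1 pp4:1
Op 8: write(P3, v0, 140). refcount(pp0)=3>1 -> COPY to pp5. 6 ppages; refcounts: pp0:2 pp1:2 pp2:1 pp3:1 pp4:1 pp5:1
Op 9: write(P3, v0, 194). refcount(pp5)=1 -> write in place. 6 ppages; refcounts: pp0:2 pp1:2 pp2:1 pp3:1 pp4:1 pp5:1

Answer: 2 2 1 1 1 1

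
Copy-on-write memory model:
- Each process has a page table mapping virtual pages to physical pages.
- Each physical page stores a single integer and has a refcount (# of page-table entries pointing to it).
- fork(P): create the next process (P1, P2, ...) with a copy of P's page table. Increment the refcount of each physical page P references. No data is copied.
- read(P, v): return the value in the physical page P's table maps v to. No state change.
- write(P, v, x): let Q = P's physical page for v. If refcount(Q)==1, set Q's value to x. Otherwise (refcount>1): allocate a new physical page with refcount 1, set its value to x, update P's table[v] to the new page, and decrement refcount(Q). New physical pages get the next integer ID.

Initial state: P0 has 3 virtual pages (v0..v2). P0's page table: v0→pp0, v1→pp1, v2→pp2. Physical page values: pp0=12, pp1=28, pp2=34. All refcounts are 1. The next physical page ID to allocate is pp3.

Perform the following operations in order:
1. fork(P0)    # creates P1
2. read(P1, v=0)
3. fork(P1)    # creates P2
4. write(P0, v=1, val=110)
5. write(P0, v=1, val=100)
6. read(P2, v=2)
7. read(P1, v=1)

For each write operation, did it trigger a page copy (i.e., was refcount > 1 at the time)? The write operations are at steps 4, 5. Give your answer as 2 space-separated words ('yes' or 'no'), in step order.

Op 1: fork(P0) -> P1. 3 ppages; refcounts: pp0:2 pp1:2 pp2:2
Op 2: read(P1, v0) -> 12. No state change.
Op 3: fork(P1) -> P2. 3 ppages; refcounts: pp0:3 pp1:3 pp2:3
Op 4: write(P0, v1, 110). refcount(pp1)=3>1 -> COPY to pp3. 4 ppages; refcounts: pp0:3 pp1:2 pp2:3 pp3:1
Op 5: write(P0, v1, 100). refcount(pp3)=1 -> write in place. 4 ppages; refcounts: pp0:3 pp1:2 pp2:3 pp3:1
Op 6: read(P2, v2) -> 34. No state change.
Op 7: read(P1, v1) -> 28. No state change.

yes no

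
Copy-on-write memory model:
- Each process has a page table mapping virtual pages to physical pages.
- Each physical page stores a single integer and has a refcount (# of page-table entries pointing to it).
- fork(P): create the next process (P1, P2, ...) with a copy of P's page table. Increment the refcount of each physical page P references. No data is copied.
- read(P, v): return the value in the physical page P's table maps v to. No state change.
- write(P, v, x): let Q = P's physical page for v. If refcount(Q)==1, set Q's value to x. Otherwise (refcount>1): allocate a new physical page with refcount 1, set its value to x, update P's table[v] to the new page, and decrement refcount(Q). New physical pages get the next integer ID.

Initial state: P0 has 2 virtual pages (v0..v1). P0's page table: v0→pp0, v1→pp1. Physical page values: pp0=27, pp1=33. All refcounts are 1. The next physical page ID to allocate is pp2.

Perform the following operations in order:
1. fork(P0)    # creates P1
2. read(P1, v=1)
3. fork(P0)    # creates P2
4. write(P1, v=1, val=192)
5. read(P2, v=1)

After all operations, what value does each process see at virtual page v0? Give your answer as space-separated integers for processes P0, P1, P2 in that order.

Answer: 27 27 27

Derivation:
Op 1: fork(P0) -> P1. 2 ppages; refcounts: pp0:2 pp1:2
Op 2: read(P1, v1) -> 33. No state change.
Op 3: fork(P0) -> P2. 2 ppages; refcounts: pp0:3 pp1:3
Op 4: write(P1, v1, 192). refcount(pp1)=3>1 -> COPY to pp2. 3 ppages; refcounts: pp0:3 pp1:2 pp2:1
Op 5: read(P2, v1) -> 33. No state change.
P0: v0 -> pp0 = 27
P1: v0 -> pp0 = 27
P2: v0 -> pp0 = 27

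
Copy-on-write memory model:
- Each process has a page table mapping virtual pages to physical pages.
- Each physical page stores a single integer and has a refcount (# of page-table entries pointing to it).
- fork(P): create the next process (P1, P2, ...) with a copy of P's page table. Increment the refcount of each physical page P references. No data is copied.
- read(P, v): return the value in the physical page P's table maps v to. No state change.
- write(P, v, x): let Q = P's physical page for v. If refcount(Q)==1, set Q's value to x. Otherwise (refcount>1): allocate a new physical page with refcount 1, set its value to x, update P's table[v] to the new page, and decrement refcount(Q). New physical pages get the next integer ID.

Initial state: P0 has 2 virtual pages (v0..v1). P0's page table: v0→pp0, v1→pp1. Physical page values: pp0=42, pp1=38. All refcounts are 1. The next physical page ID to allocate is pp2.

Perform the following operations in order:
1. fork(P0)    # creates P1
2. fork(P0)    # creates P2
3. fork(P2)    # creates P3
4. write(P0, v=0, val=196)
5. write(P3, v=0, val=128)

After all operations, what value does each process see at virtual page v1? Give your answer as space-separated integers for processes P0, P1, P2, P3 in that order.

Answer: 38 38 38 38

Derivation:
Op 1: fork(P0) -> P1. 2 ppages; refcounts: pp0:2 pp1:2
Op 2: fork(P0) -> P2. 2 ppages; refcounts: pp0:3 pp1:3
Op 3: fork(P2) -> P3. 2 ppages; refcounts: pp0:4 pp1:4
Op 4: write(P0, v0, 196). refcount(pp0)=4>1 -> COPY to pp2. 3 ppages; refcounts: pp0:3 pp1:4 pp2:1
Op 5: write(P3, v0, 128). refcount(pp0)=3>1 -> COPY to pp3. 4 ppages; refcounts: pp0:2 pp1:4 pp2:1 pp3:1
P0: v1 -> pp1 = 38
P1: v1 -> pp1 = 38
P2: v1 -> pp1 = 38
P3: v1 -> pp1 = 38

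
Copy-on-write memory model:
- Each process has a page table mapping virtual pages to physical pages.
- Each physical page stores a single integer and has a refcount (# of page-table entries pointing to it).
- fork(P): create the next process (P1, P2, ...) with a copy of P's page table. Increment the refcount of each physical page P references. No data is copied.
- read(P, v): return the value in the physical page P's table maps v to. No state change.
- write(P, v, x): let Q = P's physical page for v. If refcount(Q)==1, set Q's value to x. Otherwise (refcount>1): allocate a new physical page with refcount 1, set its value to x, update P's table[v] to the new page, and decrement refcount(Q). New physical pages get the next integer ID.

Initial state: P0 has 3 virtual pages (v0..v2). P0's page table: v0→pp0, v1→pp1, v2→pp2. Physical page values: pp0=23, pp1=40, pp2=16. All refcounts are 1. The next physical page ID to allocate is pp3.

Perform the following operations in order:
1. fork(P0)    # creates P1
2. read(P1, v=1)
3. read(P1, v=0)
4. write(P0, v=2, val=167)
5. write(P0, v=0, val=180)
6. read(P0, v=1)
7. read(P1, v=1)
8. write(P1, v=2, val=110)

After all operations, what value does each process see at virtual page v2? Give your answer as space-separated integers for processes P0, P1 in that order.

Answer: 167 110

Derivation:
Op 1: fork(P0) -> P1. 3 ppages; refcounts: pp0:2 pp1:2 pp2:2
Op 2: read(P1, v1) -> 40. No state change.
Op 3: read(P1, v0) -> 23. No state change.
Op 4: write(P0, v2, 167). refcount(pp2)=2>1 -> COPY to pp3. 4 ppages; refcounts: pp0:2 pp1:2 pp2:1 pp3:1
Op 5: write(P0, v0, 180). refcount(pp0)=2>1 -> COPY to pp4. 5 ppages; refcounts: pp0:1 pp1:2 pp2:1 pp3:1 pp4:1
Op 6: read(P0, v1) -> 40. No state change.
Op 7: read(P1, v1) -> 40. No state change.
Op 8: write(P1, v2, 110). refcount(pp2)=1 -> write in place. 5 ppages; refcounts: pp0:1 pp1:2 pp2:1 pp3:1 pp4:1
P0: v2 -> pp3 = 167
P1: v2 -> pp2 = 110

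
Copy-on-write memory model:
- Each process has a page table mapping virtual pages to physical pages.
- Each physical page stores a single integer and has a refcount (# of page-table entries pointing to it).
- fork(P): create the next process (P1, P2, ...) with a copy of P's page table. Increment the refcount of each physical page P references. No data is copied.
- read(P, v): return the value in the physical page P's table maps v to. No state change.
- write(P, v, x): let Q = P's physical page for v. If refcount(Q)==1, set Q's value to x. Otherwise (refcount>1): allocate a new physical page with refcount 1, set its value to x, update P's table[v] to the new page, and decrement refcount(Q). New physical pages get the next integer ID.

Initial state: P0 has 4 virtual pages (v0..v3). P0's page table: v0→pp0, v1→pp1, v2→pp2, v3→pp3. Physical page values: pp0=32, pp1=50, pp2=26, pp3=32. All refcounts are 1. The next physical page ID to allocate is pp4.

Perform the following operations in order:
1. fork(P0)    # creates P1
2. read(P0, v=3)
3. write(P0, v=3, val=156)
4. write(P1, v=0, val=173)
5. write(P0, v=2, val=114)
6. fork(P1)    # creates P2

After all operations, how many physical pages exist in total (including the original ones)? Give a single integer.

Answer: 7

Derivation:
Op 1: fork(P0) -> P1. 4 ppages; refcounts: pp0:2 pp1:2 pp2:2 pp3:2
Op 2: read(P0, v3) -> 32. No state change.
Op 3: write(P0, v3, 156). refcount(pp3)=2>1 -> COPY to pp4. 5 ppages; refcounts: pp0:2 pp1:2 pp2:2 pp3:1 pp4:1
Op 4: write(P1, v0, 173). refcount(pp0)=2>1 -> COPY to pp5. 6 ppages; refcounts: pp0:1 pp1:2 pp2:2 pp3:1 pp4:1 pp5:1
Op 5: write(P0, v2, 114). refcount(pp2)=2>1 -> COPY to pp6. 7 ppages; refcounts: pp0:1 pp1:2 pp2:1 pp3:1 pp4:1 pp5:1 pp6:1
Op 6: fork(P1) -> P2. 7 ppages; refcounts: pp0:1 pp1:3 pp2:2 pp3:2 pp4:1 pp5:2 pp6:1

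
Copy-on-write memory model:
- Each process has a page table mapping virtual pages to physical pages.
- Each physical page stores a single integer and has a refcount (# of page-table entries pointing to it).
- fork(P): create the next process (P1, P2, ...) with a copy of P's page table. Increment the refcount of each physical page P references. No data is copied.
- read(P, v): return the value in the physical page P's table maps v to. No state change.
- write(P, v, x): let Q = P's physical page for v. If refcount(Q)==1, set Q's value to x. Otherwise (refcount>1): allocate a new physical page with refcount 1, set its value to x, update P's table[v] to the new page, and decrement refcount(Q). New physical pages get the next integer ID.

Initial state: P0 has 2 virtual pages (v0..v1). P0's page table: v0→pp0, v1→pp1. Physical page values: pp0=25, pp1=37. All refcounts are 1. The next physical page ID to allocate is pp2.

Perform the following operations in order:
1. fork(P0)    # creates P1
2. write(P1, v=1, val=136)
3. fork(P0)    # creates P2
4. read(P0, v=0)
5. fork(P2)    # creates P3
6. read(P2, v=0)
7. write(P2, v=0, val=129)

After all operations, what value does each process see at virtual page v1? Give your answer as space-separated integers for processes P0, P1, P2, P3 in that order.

Answer: 37 136 37 37

Derivation:
Op 1: fork(P0) -> P1. 2 ppages; refcounts: pp0:2 pp1:2
Op 2: write(P1, v1, 136). refcount(pp1)=2>1 -> COPY to pp2. 3 ppages; refcounts: pp0:2 pp1:1 pp2:1
Op 3: fork(P0) -> P2. 3 ppages; refcounts: pp0:3 pp1:2 pp2:1
Op 4: read(P0, v0) -> 25. No state change.
Op 5: fork(P2) -> P3. 3 ppages; refcounts: pp0:4 pp1:3 pp2:1
Op 6: read(P2, v0) -> 25. No state change.
Op 7: write(P2, v0, 129). refcount(pp0)=4>1 -> COPY to pp3. 4 ppages; refcounts: pp0:3 pp1:3 pp2:1 pp3:1
P0: v1 -> pp1 = 37
P1: v1 -> pp2 = 136
P2: v1 -> pp1 = 37
P3: v1 -> pp1 = 37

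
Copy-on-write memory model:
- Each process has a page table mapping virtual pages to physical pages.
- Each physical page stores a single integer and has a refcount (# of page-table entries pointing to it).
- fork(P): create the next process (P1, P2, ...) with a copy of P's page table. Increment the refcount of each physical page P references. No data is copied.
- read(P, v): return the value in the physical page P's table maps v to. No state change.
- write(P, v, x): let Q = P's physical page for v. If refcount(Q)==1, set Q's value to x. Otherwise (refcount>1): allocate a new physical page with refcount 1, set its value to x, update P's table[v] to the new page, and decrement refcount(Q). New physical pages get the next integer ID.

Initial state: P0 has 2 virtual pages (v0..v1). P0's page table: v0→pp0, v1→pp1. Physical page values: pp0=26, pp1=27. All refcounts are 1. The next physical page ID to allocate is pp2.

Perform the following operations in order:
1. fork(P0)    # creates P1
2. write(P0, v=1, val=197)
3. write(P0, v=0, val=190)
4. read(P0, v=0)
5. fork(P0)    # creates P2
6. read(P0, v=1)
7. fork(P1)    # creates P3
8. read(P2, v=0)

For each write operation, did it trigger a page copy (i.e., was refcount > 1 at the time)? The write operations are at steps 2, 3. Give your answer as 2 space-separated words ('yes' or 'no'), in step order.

Op 1: fork(P0) -> P1. 2 ppages; refcounts: pp0:2 pp1:2
Op 2: write(P0, v1, 197). refcount(pp1)=2>1 -> COPY to pp2. 3 ppages; refcounts: pp0:2 pp1:1 pp2:1
Op 3: write(P0, v0, 190). refcount(pp0)=2>1 -> COPY to pp3. 4 ppages; refcounts: pp0:1 pp1:1 pp2:1 pp3:1
Op 4: read(P0, v0) -> 190. No state change.
Op 5: fork(P0) -> P2. 4 ppages; refcounts: pp0:1 pp1:1 pp2:2 pp3:2
Op 6: read(P0, v1) -> 197. No state change.
Op 7: fork(P1) -> P3. 4 ppages; refcounts: pp0:2 pp1:2 pp2:2 pp3:2
Op 8: read(P2, v0) -> 190. No state change.

yes yes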